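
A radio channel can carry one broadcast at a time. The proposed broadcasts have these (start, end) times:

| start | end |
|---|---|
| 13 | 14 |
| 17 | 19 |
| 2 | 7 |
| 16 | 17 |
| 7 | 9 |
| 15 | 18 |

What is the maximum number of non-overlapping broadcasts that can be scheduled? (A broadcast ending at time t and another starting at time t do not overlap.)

Sort by end time and greedily take each interval whose start is ≥ the last chosen end.
By end time: (2,7), (7,9), (13,14), (16,17), (15,18), (17,19).
Pick (2,7); next start ≥ 7 → (7,9); next start ≥ 9 → (13,14); next start ≥ 14 → (16,17); next start ≥ 17 → (17,19).
Selected 5 broadcasts.

5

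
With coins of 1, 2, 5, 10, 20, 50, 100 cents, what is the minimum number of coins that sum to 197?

Greedy: take as many of the largest coin as possible, then repeat with the remainder.
197 − 1×100→97 − 1×50→47 − 2×20→7 − 1×5→2 − 1×2→0
Total coins = 1 + 1 + 2 + 1 + 1 = 6

6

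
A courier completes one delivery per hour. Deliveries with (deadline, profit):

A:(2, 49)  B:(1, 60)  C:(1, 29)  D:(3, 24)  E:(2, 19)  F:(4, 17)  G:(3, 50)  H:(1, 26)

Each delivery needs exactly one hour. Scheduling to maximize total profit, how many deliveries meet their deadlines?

Sort by profit descending; place each in the latest free slot ≤ its deadline.
By profit: B(d1,60), G(d3,50), A(d2,49), C(d1,29), H(d1,26), D(d3,24), E(d2,19), F(d4,17)
B→slot 1; G→slot 3; A→slot 2; C skipped; H skipped; D skipped; E skipped; F→slot 4.
4 of 8 scheduled.

4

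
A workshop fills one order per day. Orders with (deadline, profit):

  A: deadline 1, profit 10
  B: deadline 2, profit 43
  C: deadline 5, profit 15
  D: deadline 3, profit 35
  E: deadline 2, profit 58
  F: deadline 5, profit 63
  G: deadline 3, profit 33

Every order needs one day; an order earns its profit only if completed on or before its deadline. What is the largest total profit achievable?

214

Profit order: F=63 E=58 B=43 D=35 G=33 C=15 A=10
Assign: F→slot 5, E→slot 2, B→slot 1, D→slot 3, G skipped, C→slot 4, A skipped.
Slots: [1:B] [2:E] [3:D] [4:C] [5:F]
Profit = 43 + 58 + 35 + 15 + 63 = 214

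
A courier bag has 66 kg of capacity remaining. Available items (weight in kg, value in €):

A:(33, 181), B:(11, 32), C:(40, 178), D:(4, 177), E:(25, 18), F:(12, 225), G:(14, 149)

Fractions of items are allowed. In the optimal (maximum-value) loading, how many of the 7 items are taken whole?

Sort by value per unit weight and fill in that order.
Ratios (sorted): D 44.25, F 18.75, G 10.64, A 5.48, C 4.45, B 2.91, E 0.72
take D (4 @ 177); take F (12 @ 225); take G (14 @ 149); take A (33 @ 181); take 3/40 of C → 13.35. Capacity used 66/66.
4 item(s) taken whole; one partial (take 3/40 of C).

4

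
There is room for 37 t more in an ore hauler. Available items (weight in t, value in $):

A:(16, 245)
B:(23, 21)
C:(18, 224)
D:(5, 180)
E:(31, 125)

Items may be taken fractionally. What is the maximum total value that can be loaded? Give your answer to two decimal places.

624.11

Sort by value per unit weight and fill in that order.
Order: D (180/5=36.00) > A (245/16=15.31) > C (224/18=12.44) > E (125/31=4.03) > B (21/23=0.91)
Fill: take D (5 @ 180) → take A (16 @ 245) → take 16/18 of C → 199.11; 37/37 used.
Total value = 624.11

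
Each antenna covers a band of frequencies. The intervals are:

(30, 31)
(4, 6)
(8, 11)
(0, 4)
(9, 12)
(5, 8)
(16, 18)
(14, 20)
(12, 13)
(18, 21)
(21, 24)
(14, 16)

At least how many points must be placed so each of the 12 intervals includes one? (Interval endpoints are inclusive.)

6

Sort by right endpoint; whenever an interval is uncovered, place a point at its right end.
Sorted: [0,4] [4,6] [5,8] [8,11] [9,12] [12,13] [14,16] [16,18] [14,20] [18,21] [21,24] [30,31]
{[0,4],[4,6]} hit by 4; {[5,8],[8,11]} hit by 8; {[9,12],[12,13]} hit by 12; {[14,16],[16,18],[14,20]} hit by 16; {[18,21],[21,24]} hit by 21; {[30,31]} hit by 31.
Points: 4, 8, 12, 16, 21, 31 (6 total).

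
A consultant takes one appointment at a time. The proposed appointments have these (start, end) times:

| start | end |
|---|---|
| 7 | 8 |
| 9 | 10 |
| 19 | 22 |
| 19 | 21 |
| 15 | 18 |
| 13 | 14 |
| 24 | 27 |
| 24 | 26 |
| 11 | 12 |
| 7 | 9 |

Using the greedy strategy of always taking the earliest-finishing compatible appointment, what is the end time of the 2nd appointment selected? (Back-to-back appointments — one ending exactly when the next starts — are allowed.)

10

Sorted by end: (7,8)  (7,9)  (9,10)  (11,12)  (13,14)  (15,18)  (19,21)  (19,22)  (24,26)  (24,27)
take (7,8); skip (7,9); take (9,10); take (11,12); take (13,14); take (15,18); take (19,21); take (24,26).
Selected: (7,8) (9,10) (11,12) (13,14) (15,18) (19,21) (24,26)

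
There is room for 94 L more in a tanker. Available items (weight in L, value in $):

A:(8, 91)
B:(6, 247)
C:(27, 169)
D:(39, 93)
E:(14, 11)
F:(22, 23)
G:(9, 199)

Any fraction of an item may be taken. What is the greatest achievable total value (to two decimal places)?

Greedy by value/weight ratio, highest first.
Order: B (247/6=41.17) > G (199/9=22.11) > A (91/8=11.38) > C (169/27=6.26) > D (93/39=2.38) > F (23/22=1.05) > E (11/14=0.79)
Fill: take B (6 @ 247) → take G (9 @ 199) → take A (8 @ 91) → take C (27 @ 169) → take D (39 @ 93) → take 5/22 of F → 5.23; 94/94 used.
Total value = 804.23

804.23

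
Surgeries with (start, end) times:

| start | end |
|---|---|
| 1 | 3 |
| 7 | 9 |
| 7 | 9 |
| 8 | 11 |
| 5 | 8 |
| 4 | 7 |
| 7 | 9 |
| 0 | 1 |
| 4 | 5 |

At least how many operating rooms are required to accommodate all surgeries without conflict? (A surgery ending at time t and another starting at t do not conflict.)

4

The answer is the maximum number of intervals overlapping at any instant.
Events (time:±→running): 0:+→1 1:-→0 1:+→1 3:-→0 4:+→1 4:+→2 5:-→1 5:+→2 7:-→1 7:+→2 7:+→3 7:+→4 … peak 4.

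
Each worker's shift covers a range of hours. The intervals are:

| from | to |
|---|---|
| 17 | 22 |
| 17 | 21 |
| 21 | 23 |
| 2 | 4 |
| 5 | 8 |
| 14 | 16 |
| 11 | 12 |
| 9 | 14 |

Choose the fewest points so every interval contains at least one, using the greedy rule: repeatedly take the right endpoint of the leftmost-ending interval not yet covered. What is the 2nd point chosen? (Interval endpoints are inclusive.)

Sorted: [2,4] [5,8] [11,12] [9,14] [14,16] [17,21] [17,22] [21,23]
{[2,4]} hit by 4; {[5,8]} hit by 8; {[11,12],[9,14]} hit by 12; {[14,16]} hit by 16; {[17,21],[17,22],[21,23]} hit by 21.
Points: 4, 8, 12, 16, 21 (5 total).

8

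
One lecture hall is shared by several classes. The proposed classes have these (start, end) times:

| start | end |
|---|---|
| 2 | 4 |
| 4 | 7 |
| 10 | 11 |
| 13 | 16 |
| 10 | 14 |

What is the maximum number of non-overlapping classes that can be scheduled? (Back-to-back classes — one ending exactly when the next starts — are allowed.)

4

Sort by end time and greedily take each interval whose start is ≥ the last chosen end.
Sorted by end: (2,4)  (4,7)  (10,11)  (10,14)  (13,16)
take (2,4); take (4,7); take (10,11); skip (10,14); take (13,16).
Selected 4 classes.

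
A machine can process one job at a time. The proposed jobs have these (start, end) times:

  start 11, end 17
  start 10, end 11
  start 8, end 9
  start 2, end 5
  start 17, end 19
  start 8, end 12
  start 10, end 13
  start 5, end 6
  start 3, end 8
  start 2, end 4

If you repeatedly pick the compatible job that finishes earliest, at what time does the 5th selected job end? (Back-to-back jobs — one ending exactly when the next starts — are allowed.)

17

Greedy by earliest finish: after sorting by end time, pick each interval compatible with the last pick.
By end time: (2,4), (2,5), (5,6), (3,8), (8,9), (10,11), (8,12), (10,13), (11,17), (17,19).
Pick (2,4); next start ≥ 4 → (5,6); next start ≥ 6 → (8,9); next start ≥ 9 → (10,11); next start ≥ 11 → (11,17); next start ≥ 17 → (17,19).
Selected: (2,4) (5,6) (8,9) (10,11) (11,17) (17,19)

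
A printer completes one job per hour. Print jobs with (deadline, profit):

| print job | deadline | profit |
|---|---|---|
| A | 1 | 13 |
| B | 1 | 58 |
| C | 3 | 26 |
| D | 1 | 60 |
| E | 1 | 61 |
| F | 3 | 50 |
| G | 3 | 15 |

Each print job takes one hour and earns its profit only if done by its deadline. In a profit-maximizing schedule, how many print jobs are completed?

Sort by profit descending; place each in the latest free slot ≤ its deadline.
By profit: E(d1,61), D(d1,60), B(d1,58), F(d3,50), C(d3,26), G(d3,15), A(d1,13)
E→slot 1; D skipped; B skipped; F→slot 3; C→slot 2; G skipped; A skipped.
3 of 7 scheduled.

3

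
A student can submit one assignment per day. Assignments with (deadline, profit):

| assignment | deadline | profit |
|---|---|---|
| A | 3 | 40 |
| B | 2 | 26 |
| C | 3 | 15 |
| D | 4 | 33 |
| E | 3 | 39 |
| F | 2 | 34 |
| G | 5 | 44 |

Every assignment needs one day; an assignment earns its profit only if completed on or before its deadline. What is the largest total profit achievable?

190

Take jobs in profit order; each goes to the latest open slot no later than its deadline.
By profit: G(d5,44), A(d3,40), E(d3,39), F(d2,34), D(d4,33), B(d2,26), C(d3,15)
G→slot 5; A→slot 3; E→slot 2; F→slot 1; D→slot 4; B skipped; C skipped.
Profit = 34 + 39 + 40 + 33 + 44 = 190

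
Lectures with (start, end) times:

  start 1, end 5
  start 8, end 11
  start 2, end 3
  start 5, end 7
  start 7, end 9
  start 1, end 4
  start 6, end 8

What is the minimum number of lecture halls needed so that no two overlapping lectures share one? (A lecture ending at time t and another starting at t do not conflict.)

3

The answer is the maximum number of intervals overlapping at any instant.
starts: [1, 1, 2, 5, 6, 7, 8]
ends:   [3, 4, 5, 7, 8, 9, 11]
s1→1 s1→2 s2→3  — peak 3.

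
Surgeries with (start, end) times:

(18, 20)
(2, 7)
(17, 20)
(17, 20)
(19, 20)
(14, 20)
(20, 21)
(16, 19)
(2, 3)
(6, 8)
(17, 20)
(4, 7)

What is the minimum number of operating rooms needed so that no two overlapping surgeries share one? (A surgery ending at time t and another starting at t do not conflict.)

The answer is the maximum number of intervals overlapping at any instant.
starts: [2, 2, 4, 6, 14, 16, 17, 17, 17, 18, 19, 20]
ends:   [3, 7, 7, 8, 19, 20, 20, 20, 20, 20, 20, 21]
s2→1 s2→2 e3→1 s4→2 s6→3 e7→2 e7→1 e8→0 s14→1 s16→2 s17→3 s17→4 s17→5 s18→6  — peak 6.

6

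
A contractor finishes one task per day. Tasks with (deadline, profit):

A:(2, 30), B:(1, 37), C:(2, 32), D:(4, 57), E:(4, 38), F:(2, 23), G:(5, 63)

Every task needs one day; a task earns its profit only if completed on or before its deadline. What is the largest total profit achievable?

227

Take jobs in profit order; each goes to the latest open slot no later than its deadline.
By profit: G(d5,63), D(d4,57), E(d4,38), B(d1,37), C(d2,32), A(d2,30), F(d2,23)
G→slot 5; D→slot 4; E→slot 3; B→slot 1; C→slot 2; A skipped; F skipped.
Profit = 37 + 32 + 38 + 57 + 63 = 227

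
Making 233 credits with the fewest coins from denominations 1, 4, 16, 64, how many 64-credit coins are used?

3

Use the largest denomination that fits, subtract, and repeat.
233 − 3×64→41 − 2×16→9 − 2×4→1 − 1×1→0
Count of 64: 3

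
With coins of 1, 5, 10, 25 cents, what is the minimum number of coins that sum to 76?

4

76 = 3×25 + 1×1
Total coins = 3 + 1 = 4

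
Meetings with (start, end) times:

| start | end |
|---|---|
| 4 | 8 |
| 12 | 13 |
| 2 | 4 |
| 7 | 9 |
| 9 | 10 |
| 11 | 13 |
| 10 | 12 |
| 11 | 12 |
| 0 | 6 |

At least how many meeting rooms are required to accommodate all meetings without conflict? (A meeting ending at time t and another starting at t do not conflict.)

Count concurrent intervals with a sweep; the peak is the room count.
Events (time:±→running): 0:+→1 2:+→2 4:-→1 4:+→2 6:-→1 7:+→2 8:-→1 9:-→0 9:+→1 10:-→0 10:+→1 11:+→2 11:+→3 … peak 3.

3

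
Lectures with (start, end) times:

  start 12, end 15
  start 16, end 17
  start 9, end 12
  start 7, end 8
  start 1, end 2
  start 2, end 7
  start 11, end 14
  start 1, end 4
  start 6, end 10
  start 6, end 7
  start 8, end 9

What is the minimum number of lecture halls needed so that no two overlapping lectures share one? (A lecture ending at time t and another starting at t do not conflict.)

Events (time:±→running): 1:+→1 1:+→2 2:-→1 2:+→2 4:-→1 6:+→2 6:+→3 … peak 3.

3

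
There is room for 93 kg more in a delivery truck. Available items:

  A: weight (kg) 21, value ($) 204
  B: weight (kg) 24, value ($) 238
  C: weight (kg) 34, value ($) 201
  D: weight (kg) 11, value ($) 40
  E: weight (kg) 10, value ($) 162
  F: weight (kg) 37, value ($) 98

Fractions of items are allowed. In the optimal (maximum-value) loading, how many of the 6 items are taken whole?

Ratios (sorted): E 16.20, B 9.92, A 9.71, C 5.91, D 3.64, F 2.65
take E (10 @ 162); take B (24 @ 238); take A (21 @ 204); take C (34 @ 201); take 4/11 of D → 14.55. Capacity used 93/93.
4 item(s) taken whole; one partial (take 4/11 of D).

4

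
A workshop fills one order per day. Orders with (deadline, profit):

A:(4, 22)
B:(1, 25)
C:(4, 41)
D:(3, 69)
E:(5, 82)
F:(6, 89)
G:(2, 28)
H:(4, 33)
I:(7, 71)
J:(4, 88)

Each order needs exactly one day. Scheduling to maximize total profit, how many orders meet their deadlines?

By profit: F(d6,89), J(d4,88), E(d5,82), I(d7,71), D(d3,69), C(d4,41), H(d4,33), G(d2,28), B(d1,25), A(d4,22)
F→slot 6; J→slot 4; E→slot 5; I→slot 7; D→slot 3; C→slot 2; H→slot 1; G skipped; B skipped; A skipped.
7 of 10 scheduled.

7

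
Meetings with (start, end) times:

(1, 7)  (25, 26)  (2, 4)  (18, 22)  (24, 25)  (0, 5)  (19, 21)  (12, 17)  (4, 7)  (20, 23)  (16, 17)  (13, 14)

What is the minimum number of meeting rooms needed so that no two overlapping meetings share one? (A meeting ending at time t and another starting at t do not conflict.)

starts: [0, 1, 2, 4, 12, 13, 16, 18, 19, 20, 24, 25]
ends:   [4, 5, 7, 7, 14, 17, 17, 21, 22, 23, 25, 26]
s0→1 s1→2 s2→3  — peak 3.

3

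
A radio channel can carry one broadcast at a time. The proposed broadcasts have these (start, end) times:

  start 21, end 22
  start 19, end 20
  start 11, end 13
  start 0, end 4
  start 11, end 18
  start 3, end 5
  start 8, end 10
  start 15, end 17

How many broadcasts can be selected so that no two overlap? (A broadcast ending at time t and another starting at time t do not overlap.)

By end time: (0,4), (3,5), (8,10), (11,13), (15,17), (11,18), (19,20), (21,22).
Pick (0,4); next start ≥ 4 → (8,10); next start ≥ 10 → (11,13); next start ≥ 13 → (15,17); next start ≥ 17 → (19,20); next start ≥ 20 → (21,22).
Selected 6 broadcasts.

6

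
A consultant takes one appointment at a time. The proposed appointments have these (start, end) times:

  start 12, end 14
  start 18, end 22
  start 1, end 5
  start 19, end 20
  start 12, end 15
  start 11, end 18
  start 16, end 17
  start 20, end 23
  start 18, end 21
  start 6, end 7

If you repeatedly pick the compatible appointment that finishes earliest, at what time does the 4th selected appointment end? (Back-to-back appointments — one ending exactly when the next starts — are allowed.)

By end time: (1,5), (6,7), (12,14), (12,15), (16,17), (11,18), (19,20), (18,21), (18,22), (20,23).
Pick (1,5); next start ≥ 5 → (6,7); next start ≥ 7 → (12,14); next start ≥ 14 → (16,17); next start ≥ 17 → (19,20); next start ≥ 20 → (20,23).
Selected: (1,5) (6,7) (12,14) (16,17) (19,20) (20,23)

17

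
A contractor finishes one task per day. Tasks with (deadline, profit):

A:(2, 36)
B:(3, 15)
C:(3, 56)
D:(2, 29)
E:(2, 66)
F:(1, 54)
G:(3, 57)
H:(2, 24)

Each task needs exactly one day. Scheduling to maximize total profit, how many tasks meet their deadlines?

3

Sort by profit descending; place each in the latest free slot ≤ its deadline.
Profit order: E=66 G=57 C=56 F=54 A=36 D=29 H=24 B=15
Assign: E→slot 2, G→slot 3, C→slot 1, F skipped, A skipped, D skipped, H skipped, B skipped.
Slots: [1:C] [2:E] [3:G]
3 of 8 scheduled.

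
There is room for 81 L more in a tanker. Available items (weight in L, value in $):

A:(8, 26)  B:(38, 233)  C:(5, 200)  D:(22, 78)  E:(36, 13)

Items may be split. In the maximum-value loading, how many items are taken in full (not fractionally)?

4

Greedy by value/weight ratio, highest first.
Order: C (200/5=40.00) > B (233/38=6.13) > D (78/22=3.55) > A (26/8=3.25) > E (13/36=0.36)
Fill: take C (5 @ 200) → take B (38 @ 233) → take D (22 @ 78) → take A (8 @ 26) → take 8/36 of E → 2.89; 81/81 used.
4 item(s) taken whole; one partial (take 8/36 of E).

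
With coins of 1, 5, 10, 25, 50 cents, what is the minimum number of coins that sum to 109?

7

109 = 2×50 + 1×5 + 4×1
Total coins = 2 + 1 + 4 = 7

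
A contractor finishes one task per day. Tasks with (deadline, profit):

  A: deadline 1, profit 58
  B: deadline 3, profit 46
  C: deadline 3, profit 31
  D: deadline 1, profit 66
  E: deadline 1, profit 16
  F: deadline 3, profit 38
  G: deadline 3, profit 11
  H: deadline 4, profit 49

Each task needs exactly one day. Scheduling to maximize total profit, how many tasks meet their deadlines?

Profit order: D=66 A=58 H=49 B=46 F=38 C=31 E=16 G=11
Assign: D→slot 1, A skipped, H→slot 4, B→slot 3, F→slot 2, C skipped, E skipped, G skipped.
Slots: [1:D] [2:F] [3:B] [4:H]
4 of 8 scheduled.

4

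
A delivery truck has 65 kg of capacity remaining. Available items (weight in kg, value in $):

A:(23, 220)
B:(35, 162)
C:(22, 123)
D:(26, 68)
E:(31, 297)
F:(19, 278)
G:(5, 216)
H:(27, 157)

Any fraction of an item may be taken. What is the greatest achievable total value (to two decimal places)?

Greedy by value/weight ratio, highest first.
Ratios (sorted): G 43.20, F 14.63, E 9.58, A 9.57, H 5.81, C 5.59, B 4.63, D 2.62
take G (5 @ 216); take F (19 @ 278); take E (31 @ 297); take 10/23 of A → 95.65. Capacity used 65/65.
Total value = 886.65

886.65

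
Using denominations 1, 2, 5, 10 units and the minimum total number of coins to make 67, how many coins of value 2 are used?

1

67 − 6×10→7 − 1×5→2 − 1×2→0
Count of 2: 1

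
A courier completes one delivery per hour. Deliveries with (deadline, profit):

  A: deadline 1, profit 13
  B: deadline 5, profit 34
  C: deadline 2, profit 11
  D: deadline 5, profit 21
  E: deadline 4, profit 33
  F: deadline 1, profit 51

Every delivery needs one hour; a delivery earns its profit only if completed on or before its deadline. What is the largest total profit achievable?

Take jobs in profit order; each goes to the latest open slot no later than its deadline.
By profit: F(d1,51), B(d5,34), E(d4,33), D(d5,21), A(d1,13), C(d2,11)
F→slot 1; B→slot 5; E→slot 4; D→slot 3; A skipped; C→slot 2.
Profit = 51 + 11 + 21 + 33 + 34 = 150

150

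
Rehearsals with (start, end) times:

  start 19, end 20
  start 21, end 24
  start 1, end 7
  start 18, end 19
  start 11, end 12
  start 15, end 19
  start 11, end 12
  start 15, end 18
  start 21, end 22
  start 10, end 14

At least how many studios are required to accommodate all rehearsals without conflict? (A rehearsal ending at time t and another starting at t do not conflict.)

starts: [1, 10, 11, 11, 15, 15, 18, 19, 21, 21]
ends:   [7, 12, 12, 14, 18, 19, 19, 20, 22, 24]
s1→1 e7→0 s10→1 s11→2 s11→3  — peak 3.

3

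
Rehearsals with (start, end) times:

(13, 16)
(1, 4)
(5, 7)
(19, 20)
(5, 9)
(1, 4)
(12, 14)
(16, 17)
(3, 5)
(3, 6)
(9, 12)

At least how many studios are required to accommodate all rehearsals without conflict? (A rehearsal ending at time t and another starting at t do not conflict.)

4

The answer is the maximum number of intervals overlapping at any instant.
Events (time:±→running): 1:+→1 1:+→2 3:+→3 3:+→4 … peak 4.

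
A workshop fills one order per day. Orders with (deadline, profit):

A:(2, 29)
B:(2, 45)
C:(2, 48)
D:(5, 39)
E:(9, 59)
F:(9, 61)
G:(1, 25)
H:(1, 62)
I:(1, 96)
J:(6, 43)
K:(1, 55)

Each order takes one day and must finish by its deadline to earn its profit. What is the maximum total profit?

Profit order: I=96 H=62 F=61 E=59 K=55 C=48 B=45 J=43 D=39 A=29 G=25
Assign: I→slot 1, H skipped, F→slot 9, E→slot 8, K skipped, C→slot 2, B skipped, J→slot 6, D→slot 5, A skipped, G skipped.
Slots: [1:I] [2:C] [5:D] [6:J] [8:E] [9:F]
Profit = 96 + 48 + 39 + 43 + 59 + 61 = 346

346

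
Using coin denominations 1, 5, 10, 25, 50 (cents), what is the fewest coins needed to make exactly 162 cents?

162 = 3×50 + 1×10 + 2×1
Total coins = 3 + 1 + 2 = 6

6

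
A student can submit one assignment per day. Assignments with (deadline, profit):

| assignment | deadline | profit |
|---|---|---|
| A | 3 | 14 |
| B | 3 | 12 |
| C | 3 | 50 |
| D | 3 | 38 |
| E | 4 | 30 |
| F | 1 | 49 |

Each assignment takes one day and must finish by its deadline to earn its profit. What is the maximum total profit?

Sort by profit descending; place each in the latest free slot ≤ its deadline.
By profit: C(d3,50), F(d1,49), D(d3,38), E(d4,30), A(d3,14), B(d3,12)
C→slot 3; F→slot 1; D→slot 2; E→slot 4; A skipped; B skipped.
Profit = 49 + 38 + 50 + 30 = 167

167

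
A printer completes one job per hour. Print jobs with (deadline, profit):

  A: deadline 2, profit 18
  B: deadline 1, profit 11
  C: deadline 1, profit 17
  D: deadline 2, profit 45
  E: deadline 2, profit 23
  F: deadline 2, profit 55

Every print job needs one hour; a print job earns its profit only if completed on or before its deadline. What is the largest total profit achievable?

100

By profit: F(d2,55), D(d2,45), E(d2,23), A(d2,18), C(d1,17), B(d1,11)
F→slot 2; D→slot 1; E skipped; A skipped; C skipped; B skipped.
Profit = 45 + 55 = 100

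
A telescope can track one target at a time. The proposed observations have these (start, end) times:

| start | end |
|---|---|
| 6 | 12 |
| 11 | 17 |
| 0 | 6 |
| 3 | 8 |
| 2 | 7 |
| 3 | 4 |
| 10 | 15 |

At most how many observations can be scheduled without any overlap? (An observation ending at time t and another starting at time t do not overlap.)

2

By end time: (3,4), (0,6), (2,7), (3,8), (6,12), (10,15), (11,17).
Pick (3,4); next start ≥ 4 → (6,12).
Selected 2 observations.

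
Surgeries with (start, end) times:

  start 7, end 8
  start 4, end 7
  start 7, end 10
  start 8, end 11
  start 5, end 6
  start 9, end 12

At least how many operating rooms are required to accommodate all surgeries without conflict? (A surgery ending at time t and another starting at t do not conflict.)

3

Count concurrent intervals with a sweep; the peak is the room count.
starts: [4, 5, 7, 7, 8, 9]
ends:   [6, 7, 8, 10, 11, 12]
s4→1 s5→2 e6→1 e7→0 s7→1 s7→2 e8→1 s8→2 s9→3  — peak 3.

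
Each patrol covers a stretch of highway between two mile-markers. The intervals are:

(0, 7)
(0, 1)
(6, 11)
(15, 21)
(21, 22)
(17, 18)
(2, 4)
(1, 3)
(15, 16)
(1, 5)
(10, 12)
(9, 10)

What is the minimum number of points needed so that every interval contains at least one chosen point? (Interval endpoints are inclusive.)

6

Sort by right endpoint; whenever an interval is uncovered, place a point at its right end.
Sorted: [0,1] [1,3] [2,4] [1,5] [0,7] [9,10] [6,11] [10,12] [15,16] [17,18] [15,21] [21,22]
{[0,1],[1,3]} hit by 1; {[2,4],[1,5],[0,7]} hit by 4; {[9,10],[6,11],[10,12]} hit by 10; {[15,16]} hit by 16; {[17,18],[15,21]} hit by 18; {[21,22]} hit by 22.
Points: 1, 4, 10, 16, 18, 22 (6 total).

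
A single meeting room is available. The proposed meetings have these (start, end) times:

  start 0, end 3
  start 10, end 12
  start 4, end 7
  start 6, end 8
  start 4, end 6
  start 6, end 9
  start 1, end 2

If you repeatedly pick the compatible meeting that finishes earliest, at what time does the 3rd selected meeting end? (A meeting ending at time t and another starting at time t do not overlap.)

8

Sort by end time and greedily take each interval whose start is ≥ the last chosen end.
By end time: (1,2), (0,3), (4,6), (4,7), (6,8), (6,9), (10,12).
Pick (1,2); next start ≥ 2 → (4,6); next start ≥ 6 → (6,8); next start ≥ 8 → (10,12).
Selected: (1,2) (4,6) (6,8) (10,12)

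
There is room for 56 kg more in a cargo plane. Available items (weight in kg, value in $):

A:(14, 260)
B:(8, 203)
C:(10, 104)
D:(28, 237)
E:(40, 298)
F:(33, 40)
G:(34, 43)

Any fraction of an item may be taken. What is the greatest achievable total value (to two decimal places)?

770.14

Greedy by value/weight ratio, highest first.
Order: B (203/8=25.38) > A (260/14=18.57) > C (104/10=10.40) > D (237/28=8.46) > E (298/40=7.45) > G (43/34=1.26) > F (40/33=1.21)
Fill: take B (8 @ 203) → take A (14 @ 260) → take C (10 @ 104) → take 24/28 of D → 203.14; 56/56 used.
Total value = 770.14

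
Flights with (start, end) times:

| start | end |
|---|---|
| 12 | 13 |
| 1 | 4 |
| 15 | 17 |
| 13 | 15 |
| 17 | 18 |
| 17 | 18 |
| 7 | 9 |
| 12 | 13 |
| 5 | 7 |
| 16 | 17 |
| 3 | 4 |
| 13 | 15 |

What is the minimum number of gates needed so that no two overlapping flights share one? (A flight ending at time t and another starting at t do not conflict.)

2

Events (time:±→running): 1:+→1 3:+→2 … peak 2.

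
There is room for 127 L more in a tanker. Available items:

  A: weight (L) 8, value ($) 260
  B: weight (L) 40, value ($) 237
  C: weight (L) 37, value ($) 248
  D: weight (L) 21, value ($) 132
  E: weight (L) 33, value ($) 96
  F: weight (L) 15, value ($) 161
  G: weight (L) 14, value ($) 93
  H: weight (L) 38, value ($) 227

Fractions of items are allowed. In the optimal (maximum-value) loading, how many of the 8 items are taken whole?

Greedy by value/weight ratio, highest first.
Ratios (sorted): A 32.50, F 10.73, C 6.70, G 6.64, D 6.29, H 5.97, B 5.92, E 2.91
take A (8 @ 260); take F (15 @ 161); take C (37 @ 248); take G (14 @ 93); take D (21 @ 132); take 32/38 of H → 191.16. Capacity used 127/127.
5 item(s) taken whole; one partial (take 32/38 of H).

5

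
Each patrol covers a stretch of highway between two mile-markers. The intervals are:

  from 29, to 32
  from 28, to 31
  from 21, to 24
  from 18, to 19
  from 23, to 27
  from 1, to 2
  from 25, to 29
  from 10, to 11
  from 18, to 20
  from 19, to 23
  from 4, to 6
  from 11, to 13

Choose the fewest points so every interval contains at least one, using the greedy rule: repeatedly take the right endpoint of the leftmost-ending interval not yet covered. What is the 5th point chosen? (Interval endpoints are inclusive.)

By right end: [1,2]  [4,6]  [10,11]  [11,13]  [18,19]  [18,20]  [19,23]  [21,24]  [23,27]  [25,29]  [28,31]  [29,32]
[1,2] uncovered → point at 2; [4,6] uncovered → point at 6; [10,11] uncovered → point at 11; [18,19] uncovered → point at 19; [21,24] uncovered → point at 24; [25,29] uncovered → point at 29.
Points: 2, 6, 11, 19, 24, 29 (6 total).

24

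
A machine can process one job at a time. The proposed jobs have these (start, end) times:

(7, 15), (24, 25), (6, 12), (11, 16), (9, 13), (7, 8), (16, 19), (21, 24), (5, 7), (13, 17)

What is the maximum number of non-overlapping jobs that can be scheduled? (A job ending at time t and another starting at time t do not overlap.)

6

Sort by end time and greedily take each interval whose start is ≥ the last chosen end.
Sorted by end: (5,7)  (7,8)  (6,12)  (9,13)  (7,15)  (11,16)  (13,17)  (16,19)  (21,24)  (24,25)
take (5,7); take (7,8); take (9,13); take (13,17); take (21,24); take (24,25).
Selected 6 jobs.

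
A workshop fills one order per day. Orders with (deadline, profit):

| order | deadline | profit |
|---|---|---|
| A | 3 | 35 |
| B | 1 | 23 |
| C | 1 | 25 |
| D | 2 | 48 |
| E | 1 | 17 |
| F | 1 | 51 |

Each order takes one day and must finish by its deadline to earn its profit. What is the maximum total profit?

Sort by profit descending; place each in the latest free slot ≤ its deadline.
Profit order: F=51 D=48 A=35 C=25 B=23 E=17
Assign: F→slot 1, D→slot 2, A→slot 3, C skipped, B skipped, E skipped.
Slots: [1:F] [2:D] [3:A]
Profit = 51 + 48 + 35 = 134

134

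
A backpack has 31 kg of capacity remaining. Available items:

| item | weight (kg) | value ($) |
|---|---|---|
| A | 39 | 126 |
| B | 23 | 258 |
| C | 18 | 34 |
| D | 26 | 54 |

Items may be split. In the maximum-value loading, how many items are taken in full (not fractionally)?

Sort by value per unit weight and fill in that order.
Order: B (258/23=11.22) > A (126/39=3.23) > D (54/26=2.08) > C (34/18=1.89)
Fill: take B (23 @ 258) → take 8/39 of A → 25.85; 31/31 used.
1 item(s) taken whole; one partial (take 8/39 of A).

1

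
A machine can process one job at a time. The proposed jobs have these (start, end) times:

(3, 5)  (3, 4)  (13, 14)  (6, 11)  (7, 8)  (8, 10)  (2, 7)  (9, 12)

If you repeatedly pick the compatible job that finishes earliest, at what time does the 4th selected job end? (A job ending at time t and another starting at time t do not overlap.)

Greedy by earliest finish: after sorting by end time, pick each interval compatible with the last pick.
Sorted by end: (3,4)  (3,5)  (2,7)  (7,8)  (8,10)  (6,11)  (9,12)  (13,14)
take (3,4); skip (3,5); take (7,8); take (8,10); take (13,14).
Selected: (3,4) (7,8) (8,10) (13,14)

14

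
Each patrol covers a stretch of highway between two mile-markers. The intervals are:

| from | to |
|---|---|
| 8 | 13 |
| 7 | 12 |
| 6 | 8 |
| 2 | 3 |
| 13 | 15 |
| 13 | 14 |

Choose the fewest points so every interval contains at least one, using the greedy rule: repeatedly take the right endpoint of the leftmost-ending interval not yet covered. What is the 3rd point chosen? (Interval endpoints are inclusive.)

By right end: [2,3]  [6,8]  [7,12]  [8,13]  [13,14]  [13,15]
[2,3] uncovered → point at 3; [6,8] uncovered → point at 8; [13,14] uncovered → point at 14.
Points: 3, 8, 14 (3 total).

14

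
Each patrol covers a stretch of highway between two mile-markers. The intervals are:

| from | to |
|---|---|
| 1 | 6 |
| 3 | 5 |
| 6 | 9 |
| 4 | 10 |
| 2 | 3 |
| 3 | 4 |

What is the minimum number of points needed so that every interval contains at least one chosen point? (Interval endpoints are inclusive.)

Sorted: [2,3] [3,4] [3,5] [1,6] [6,9] [4,10]
{[2,3],[3,4],[3,5],[1,6]} hit by 3; {[6,9],[4,10]} hit by 9.
Points: 3, 9 (2 total).

2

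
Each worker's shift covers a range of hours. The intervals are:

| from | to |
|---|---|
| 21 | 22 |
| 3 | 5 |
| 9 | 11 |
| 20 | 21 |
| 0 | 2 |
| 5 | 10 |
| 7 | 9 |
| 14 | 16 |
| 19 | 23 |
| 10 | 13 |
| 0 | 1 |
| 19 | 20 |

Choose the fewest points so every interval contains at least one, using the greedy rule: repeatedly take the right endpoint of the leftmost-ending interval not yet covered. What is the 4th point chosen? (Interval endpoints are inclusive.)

13

Process intervals by earliest right end; each time one isn't hit yet, stab at its right endpoint.
By right end: [0,1]  [0,2]  [3,5]  [7,9]  [5,10]  [9,11]  [10,13]  [14,16]  [19,20]  [20,21]  [21,22]  [19,23]
[0,1] uncovered → point at 1; [3,5] uncovered → point at 5; [7,9] uncovered → point at 9; [10,13] uncovered → point at 13; [14,16] uncovered → point at 16; [19,20] uncovered → point at 20; [21,22] uncovered → point at 22.
Points: 1, 5, 9, 13, 16, 20, 22 (7 total).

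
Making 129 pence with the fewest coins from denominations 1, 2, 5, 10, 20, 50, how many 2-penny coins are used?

129 = 2×50 + 1×20 + 1×5 + 2×2
Count of 2: 2

2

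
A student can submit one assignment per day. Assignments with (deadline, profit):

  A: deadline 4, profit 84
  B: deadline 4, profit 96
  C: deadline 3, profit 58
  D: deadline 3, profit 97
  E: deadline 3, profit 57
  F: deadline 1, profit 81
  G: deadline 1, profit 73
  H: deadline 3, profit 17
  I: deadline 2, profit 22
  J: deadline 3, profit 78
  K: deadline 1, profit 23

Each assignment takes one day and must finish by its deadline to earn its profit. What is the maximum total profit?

358

Take jobs in profit order; each goes to the latest open slot no later than its deadline.
Profit order: D=97 B=96 A=84 F=81 J=78 G=73 C=58 E=57 K=23 I=22 H=17
Assign: D→slot 3, B→slot 4, A→slot 2, F→slot 1, J skipped, G skipped, C skipped, E skipped, K skipped, I skipped, H skipped.
Slots: [1:F] [2:A] [3:D] [4:B]
Profit = 81 + 84 + 97 + 96 = 358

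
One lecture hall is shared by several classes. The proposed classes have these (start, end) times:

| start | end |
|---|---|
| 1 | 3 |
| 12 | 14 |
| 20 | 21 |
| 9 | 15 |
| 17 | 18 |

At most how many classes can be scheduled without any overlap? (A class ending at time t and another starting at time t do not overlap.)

4

Sorted by end: (1,3)  (12,14)  (9,15)  (17,18)  (20,21)
take (1,3); take (12,14); skip (9,15); take (17,18); take (20,21).
Selected 4 classes.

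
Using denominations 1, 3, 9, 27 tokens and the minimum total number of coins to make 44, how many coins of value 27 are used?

1

Greedy: take as many of the largest coin as possible, then repeat with the remainder.
44 − 1×27→17 − 1×9→8 − 2×3→2 − 2×1→0
Count of 27: 1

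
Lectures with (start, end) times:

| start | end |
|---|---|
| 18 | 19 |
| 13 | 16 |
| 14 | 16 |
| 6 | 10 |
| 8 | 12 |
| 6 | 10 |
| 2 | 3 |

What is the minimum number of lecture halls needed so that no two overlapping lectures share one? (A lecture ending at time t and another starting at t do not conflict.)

The answer is the maximum number of intervals overlapping at any instant.
Events (time:±→running): 2:+→1 3:-→0 6:+→1 6:+→2 8:+→3 … peak 3.

3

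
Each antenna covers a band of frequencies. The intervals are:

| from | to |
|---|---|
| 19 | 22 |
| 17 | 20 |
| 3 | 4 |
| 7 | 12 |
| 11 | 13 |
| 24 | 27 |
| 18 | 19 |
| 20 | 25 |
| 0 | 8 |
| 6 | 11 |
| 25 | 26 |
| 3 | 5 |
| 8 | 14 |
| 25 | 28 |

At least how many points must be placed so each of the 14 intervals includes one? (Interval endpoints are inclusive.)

4

Process intervals by earliest right end; each time one isn't hit yet, stab at its right endpoint.
Sorted: [3,4] [3,5] [0,8] [6,11] [7,12] [11,13] [8,14] [18,19] [17,20] [19,22] [20,25] [25,26] [24,27] [25,28]
{[3,4],[3,5],[0,8]} hit by 4; {[6,11],[7,12],[11,13],[8,14]} hit by 11; {[18,19],[17,20],[19,22]} hit by 19; {[20,25],[25,26],[24,27],[25,28]} hit by 25.
Points: 4, 11, 19, 25 (4 total).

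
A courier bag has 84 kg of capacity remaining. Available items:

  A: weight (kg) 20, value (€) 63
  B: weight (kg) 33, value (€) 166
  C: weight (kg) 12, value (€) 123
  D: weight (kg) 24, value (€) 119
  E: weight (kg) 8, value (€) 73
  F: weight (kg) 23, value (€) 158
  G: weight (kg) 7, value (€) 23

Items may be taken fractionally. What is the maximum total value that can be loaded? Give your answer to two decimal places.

Sort by value per unit weight and fill in that order.
Ratios (sorted): C 10.25, E 9.12, F 6.87, B 5.03, D 4.96, G 3.29, A 3.15
take C (12 @ 123); take E (8 @ 73); take F (23 @ 158); take B (33 @ 166); take 8/24 of D → 39.67. Capacity used 84/84.
Total value = 559.67

559.67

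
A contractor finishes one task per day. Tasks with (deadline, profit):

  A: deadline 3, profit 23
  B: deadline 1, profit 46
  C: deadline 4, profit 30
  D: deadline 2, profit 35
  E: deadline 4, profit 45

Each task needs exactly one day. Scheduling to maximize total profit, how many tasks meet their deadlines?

4

Take jobs in profit order; each goes to the latest open slot no later than its deadline.
Profit order: B=46 E=45 D=35 C=30 A=23
Assign: B→slot 1, E→slot 4, D→slot 2, C→slot 3, A skipped.
Slots: [1:B] [2:D] [3:C] [4:E]
4 of 5 scheduled.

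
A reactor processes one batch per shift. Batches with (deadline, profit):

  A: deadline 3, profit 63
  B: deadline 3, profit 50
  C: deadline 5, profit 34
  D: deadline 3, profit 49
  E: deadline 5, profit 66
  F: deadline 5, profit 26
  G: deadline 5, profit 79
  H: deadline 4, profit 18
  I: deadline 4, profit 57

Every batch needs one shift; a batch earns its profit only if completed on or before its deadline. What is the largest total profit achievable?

Profit order: G=79 E=66 A=63 I=57 B=50 D=49 C=34 F=26 H=18
Assign: G→slot 5, E→slot 4, A→slot 3, I→slot 2, B→slot 1, D skipped, C skipped, F skipped, H skipped.
Slots: [1:B] [2:I] [3:A] [4:E] [5:G]
Profit = 50 + 57 + 63 + 66 + 79 = 315

315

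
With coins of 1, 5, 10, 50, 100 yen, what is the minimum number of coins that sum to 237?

Greedy: take as many of the largest coin as possible, then repeat with the remainder.
237 = 2×100 + 3×10 + 1×5 + 2×1
Total coins = 2 + 3 + 1 + 2 = 8

8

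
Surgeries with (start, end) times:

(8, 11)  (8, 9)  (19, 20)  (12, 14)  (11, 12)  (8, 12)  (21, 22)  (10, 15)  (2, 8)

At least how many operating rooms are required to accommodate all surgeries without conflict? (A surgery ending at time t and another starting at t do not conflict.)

Count concurrent intervals with a sweep; the peak is the room count.
Events (time:±→running): 2:+→1 8:-→0 8:+→1 8:+→2 8:+→3 … peak 3.

3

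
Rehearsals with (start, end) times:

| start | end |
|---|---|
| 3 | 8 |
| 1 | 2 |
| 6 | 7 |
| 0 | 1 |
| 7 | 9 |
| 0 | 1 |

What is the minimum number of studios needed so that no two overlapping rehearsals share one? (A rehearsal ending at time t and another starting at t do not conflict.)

Events (time:±→running): 0:+→1 0:+→2 … peak 2.

2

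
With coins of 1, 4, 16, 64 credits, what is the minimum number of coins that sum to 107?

Use the largest denomination that fits, subtract, and repeat.
107 − 1×64→43 − 2×16→11 − 2×4→3 − 3×1→0
Total coins = 1 + 2 + 2 + 3 = 8

8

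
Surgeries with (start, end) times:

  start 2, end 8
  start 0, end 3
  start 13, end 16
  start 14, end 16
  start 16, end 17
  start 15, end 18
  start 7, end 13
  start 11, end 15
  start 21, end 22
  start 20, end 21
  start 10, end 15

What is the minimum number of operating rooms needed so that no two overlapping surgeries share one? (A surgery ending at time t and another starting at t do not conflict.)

4

Count concurrent intervals with a sweep; the peak is the room count.
Events (time:±→running): 0:+→1 2:+→2 3:-→1 7:+→2 8:-→1 10:+→2 11:+→3 13:-→2 13:+→3 14:+→4 … peak 4.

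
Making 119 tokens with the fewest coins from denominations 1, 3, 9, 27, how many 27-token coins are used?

4

119 = 4×27 + 1×9 + 2×1
Count of 27: 4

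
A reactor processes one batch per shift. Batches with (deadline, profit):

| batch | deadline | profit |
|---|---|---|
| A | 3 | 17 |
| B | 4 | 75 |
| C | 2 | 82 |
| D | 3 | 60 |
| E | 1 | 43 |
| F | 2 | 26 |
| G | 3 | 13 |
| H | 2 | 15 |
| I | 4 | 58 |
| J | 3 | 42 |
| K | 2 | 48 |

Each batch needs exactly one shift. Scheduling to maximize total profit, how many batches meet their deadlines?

4

Profit order: C=82 B=75 D=60 I=58 K=48 E=43 J=42 F=26 A=17 H=15 G=13
Assign: C→slot 2, B→slot 4, D→slot 3, I→slot 1, K skipped, E skipped, J skipped, F skipped, A skipped, H skipped, G skipped.
Slots: [1:I] [2:C] [3:D] [4:B]
4 of 11 scheduled.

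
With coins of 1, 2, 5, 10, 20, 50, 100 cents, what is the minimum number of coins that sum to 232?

232 = 2×100 + 1×20 + 1×10 + 1×2
Total coins = 2 + 1 + 1 + 1 = 5

5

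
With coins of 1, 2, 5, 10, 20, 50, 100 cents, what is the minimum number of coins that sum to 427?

7

Greedy: take as many of the largest coin as possible, then repeat with the remainder.
427 − 4×100→27 − 1×20→7 − 1×5→2 − 1×2→0
Total coins = 4 + 1 + 1 + 1 = 7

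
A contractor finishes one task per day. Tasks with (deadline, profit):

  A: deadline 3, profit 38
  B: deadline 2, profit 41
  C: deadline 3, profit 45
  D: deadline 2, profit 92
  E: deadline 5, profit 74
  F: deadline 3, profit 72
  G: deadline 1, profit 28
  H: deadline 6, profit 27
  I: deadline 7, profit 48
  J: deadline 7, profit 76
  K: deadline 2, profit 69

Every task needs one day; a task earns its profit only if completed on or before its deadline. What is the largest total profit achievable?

458

Profit order: D=92 J=76 E=74 F=72 K=69 I=48 C=45 B=41 A=38 G=28 H=27
Assign: D→slot 2, J→slot 7, E→slot 5, F→slot 3, K→slot 1, I→slot 6, C skipped, B skipped, A skipped, G skipped, H→slot 4.
Slots: [1:K] [2:D] [3:F] [4:H] [5:E] [6:I] [7:J]
Profit = 69 + 92 + 72 + 27 + 74 + 48 + 76 = 458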